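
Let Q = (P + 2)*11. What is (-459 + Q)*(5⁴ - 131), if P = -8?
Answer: -259350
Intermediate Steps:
Q = -66 (Q = (-8 + 2)*11 = -6*11 = -66)
(-459 + Q)*(5⁴ - 131) = (-459 - 66)*(5⁴ - 131) = -525*(625 - 131) = -525*494 = -259350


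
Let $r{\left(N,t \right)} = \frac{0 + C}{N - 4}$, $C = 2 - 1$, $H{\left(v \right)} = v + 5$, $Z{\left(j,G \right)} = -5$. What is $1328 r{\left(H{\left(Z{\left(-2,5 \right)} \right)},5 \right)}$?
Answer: $-332$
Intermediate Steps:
$H{\left(v \right)} = 5 + v$
$C = 1$ ($C = 2 - 1 = 1$)
$r{\left(N,t \right)} = \frac{1}{-4 + N}$ ($r{\left(N,t \right)} = \frac{0 + 1}{N - 4} = 1 \frac{1}{-4 + N} = \frac{1}{-4 + N}$)
$1328 r{\left(H{\left(Z{\left(-2,5 \right)} \right)},5 \right)} = \frac{1328}{-4 + \left(5 - 5\right)} = \frac{1328}{-4 + 0} = \frac{1328}{-4} = 1328 \left(- \frac{1}{4}\right) = -332$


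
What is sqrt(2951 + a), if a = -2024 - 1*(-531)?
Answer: 27*sqrt(2) ≈ 38.184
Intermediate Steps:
a = -1493 (a = -2024 + 531 = -1493)
sqrt(2951 + a) = sqrt(2951 - 1493) = sqrt(1458) = 27*sqrt(2)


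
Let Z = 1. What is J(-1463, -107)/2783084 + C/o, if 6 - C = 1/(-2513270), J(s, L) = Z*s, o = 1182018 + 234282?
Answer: -1291411365107959/2476627697851071000 ≈ -0.00052144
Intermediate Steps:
o = 1416300
J(s, L) = s (J(s, L) = 1*s = s)
C = 15079621/2513270 (C = 6 - 1/(-2513270) = 6 - 1*(-1/2513270) = 6 + 1/2513270 = 15079621/2513270 ≈ 6.0000)
J(-1463, -107)/2783084 + C/o = -1463/2783084 + (15079621/2513270)/1416300 = -1463*1/2783084 + (15079621/2513270)*(1/1416300) = -1463/2783084 + 15079621/3559544301000 = -1291411365107959/2476627697851071000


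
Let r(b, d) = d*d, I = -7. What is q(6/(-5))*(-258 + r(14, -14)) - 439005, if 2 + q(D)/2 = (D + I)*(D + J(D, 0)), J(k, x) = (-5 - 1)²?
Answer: -10084309/25 ≈ -4.0337e+5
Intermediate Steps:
r(b, d) = d²
J(k, x) = 36 (J(k, x) = (-6)² = 36)
q(D) = -4 + 2*(-7 + D)*(36 + D) (q(D) = -4 + 2*((D - 7)*(D + 36)) = -4 + 2*((-7 + D)*(36 + D)) = -4 + 2*(-7 + D)*(36 + D))
q(6/(-5))*(-258 + r(14, -14)) - 439005 = (-508 + 2*(6/(-5))² + 58*(6/(-5)))*(-258 + (-14)²) - 439005 = (-508 + 2*(6*(-⅕))² + 58*(6*(-⅕)))*(-258 + 196) - 439005 = (-508 + 2*(-6/5)² + 58*(-6/5))*(-62) - 439005 = (-508 + 2*(36/25) - 348/5)*(-62) - 439005 = (-508 + 72/25 - 348/5)*(-62) - 439005 = -14368/25*(-62) - 439005 = 890816/25 - 439005 = -10084309/25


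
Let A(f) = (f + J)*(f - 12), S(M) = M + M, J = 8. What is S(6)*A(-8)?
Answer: 0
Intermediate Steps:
S(M) = 2*M
A(f) = (-12 + f)*(8 + f) (A(f) = (f + 8)*(f - 12) = (8 + f)*(-12 + f) = (-12 + f)*(8 + f))
S(6)*A(-8) = (2*6)*(-96 + (-8)**2 - 4*(-8)) = 12*(-96 + 64 + 32) = 12*0 = 0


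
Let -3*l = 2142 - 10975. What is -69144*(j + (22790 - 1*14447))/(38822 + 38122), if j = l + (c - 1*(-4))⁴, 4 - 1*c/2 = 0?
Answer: -138388835/4809 ≈ -28777.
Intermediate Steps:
l = 8833/3 (l = -(2142 - 10975)/3 = -⅓*(-8833) = 8833/3 ≈ 2944.3)
c = 8 (c = 8 - 2*0 = 8 + 0 = 8)
j = 71041/3 (j = 8833/3 + (8 - 1*(-4))⁴ = 8833/3 + (8 + 4)⁴ = 8833/3 + 12⁴ = 8833/3 + 20736 = 71041/3 ≈ 23680.)
-69144*(j + (22790 - 1*14447))/(38822 + 38122) = -69144*(71041/3 + (22790 - 1*14447))/(38822 + 38122) = -69144/(76944/(71041/3 + (22790 - 14447))) = -69144/(76944/(71041/3 + 8343)) = -69144/(76944/(96070/3)) = -69144/(76944*(3/96070)) = -69144/115416/48035 = -69144*48035/115416 = -138388835/4809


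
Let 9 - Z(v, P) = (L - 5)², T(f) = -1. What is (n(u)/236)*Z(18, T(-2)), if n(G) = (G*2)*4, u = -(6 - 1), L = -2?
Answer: 400/59 ≈ 6.7797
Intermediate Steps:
u = -5 (u = -1*5 = -5)
Z(v, P) = -40 (Z(v, P) = 9 - (-2 - 5)² = 9 - 1*(-7)² = 9 - 1*49 = 9 - 49 = -40)
n(G) = 8*G (n(G) = (2*G)*4 = 8*G)
(n(u)/236)*Z(18, T(-2)) = ((8*(-5))/236)*(-40) = -40*1/236*(-40) = -10/59*(-40) = 400/59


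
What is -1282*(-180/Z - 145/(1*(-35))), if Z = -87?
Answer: -1616602/203 ≈ -7963.6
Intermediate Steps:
-1282*(-180/Z - 145/(1*(-35))) = -1282*(-180/(-87) - 145/(1*(-35))) = -1282*(-180*(-1/87) - 145/(-35)) = -1282*(60/29 - 145*(-1/35)) = -1282*(60/29 + 29/7) = -1282*1261/203 = -1616602/203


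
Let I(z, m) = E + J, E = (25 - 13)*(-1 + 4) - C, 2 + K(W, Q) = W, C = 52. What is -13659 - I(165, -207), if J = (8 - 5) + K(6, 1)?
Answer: -13650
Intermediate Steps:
K(W, Q) = -2 + W
E = -16 (E = (25 - 13)*(-1 + 4) - 1*52 = 12*3 - 52 = 36 - 52 = -16)
J = 7 (J = (8 - 5) + (-2 + 6) = 3 + 4 = 7)
I(z, m) = -9 (I(z, m) = -16 + 7 = -9)
-13659 - I(165, -207) = -13659 - 1*(-9) = -13659 + 9 = -13650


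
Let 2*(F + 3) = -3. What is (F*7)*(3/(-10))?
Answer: 189/20 ≈ 9.4500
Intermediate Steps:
F = -9/2 (F = -3 + (½)*(-3) = -3 - 3/2 = -9/2 ≈ -4.5000)
(F*7)*(3/(-10)) = (-9/2*7)*(3/(-10)) = -189*(-1)/(2*10) = -63/2*(-3/10) = 189/20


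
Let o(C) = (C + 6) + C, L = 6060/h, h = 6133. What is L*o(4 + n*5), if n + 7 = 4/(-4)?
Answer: -399960/6133 ≈ -65.214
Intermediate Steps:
n = -8 (n = -7 + 4/(-4) = -7 + 4*(-¼) = -7 - 1 = -8)
L = 6060/6133 ≈ 0.98810
o(C) = 6 + 2*C (o(C) = (6 + C) + C = 6 + 2*C)
L*o(4 + n*5) = 6060*(6 + 2*(4 - 8*5))/6133 = 6060*(6 + 2*(4 - 40))/6133 = 6060*(6 + 2*(-36))/6133 = 6060*(6 - 72)/6133 = (6060/6133)*(-66) = -399960/6133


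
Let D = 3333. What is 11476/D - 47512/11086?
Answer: -15567280/18474819 ≈ -0.84262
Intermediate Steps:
11476/D - 47512/11086 = 11476/3333 - 47512/11086 = 11476*(1/3333) - 47512*1/11086 = 11476/3333 - 23756/5543 = -15567280/18474819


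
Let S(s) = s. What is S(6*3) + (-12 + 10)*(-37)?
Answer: 92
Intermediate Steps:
S(6*3) + (-12 + 10)*(-37) = 6*3 + (-12 + 10)*(-37) = 18 - 2*(-37) = 18 + 74 = 92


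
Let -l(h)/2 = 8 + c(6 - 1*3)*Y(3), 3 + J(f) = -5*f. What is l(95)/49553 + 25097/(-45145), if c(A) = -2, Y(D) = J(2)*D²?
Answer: -1265481821/2237070185 ≈ -0.56569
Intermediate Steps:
J(f) = -3 - 5*f
Y(D) = -13*D² (Y(D) = (-3 - 5*2)*D² = (-3 - 10)*D² = -13*D²)
l(h) = -484 (l(h) = -2*(8 - (-26)*3²) = -2*(8 - (-26)*9) = -2*(8 - 2*(-117)) = -2*(8 + 234) = -2*242 = -484)
l(95)/49553 + 25097/(-45145) = -484/49553 + 25097/(-45145) = -484*1/49553 + 25097*(-1/45145) = -484/49553 - 25097/45145 = -1265481821/2237070185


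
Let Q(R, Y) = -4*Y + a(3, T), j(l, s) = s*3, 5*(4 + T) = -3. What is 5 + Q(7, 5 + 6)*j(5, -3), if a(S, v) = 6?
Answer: 347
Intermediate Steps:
T = -23/5 (T = -4 + (⅕)*(-3) = -4 - ⅗ = -23/5 ≈ -4.6000)
j(l, s) = 3*s
Q(R, Y) = 6 - 4*Y (Q(R, Y) = -4*Y + 6 = 6 - 4*Y)
5 + Q(7, 5 + 6)*j(5, -3) = 5 + (6 - 4*(5 + 6))*(3*(-3)) = 5 + (6 - 4*11)*(-9) = 5 + (6 - 44)*(-9) = 5 - 38*(-9) = 5 + 342 = 347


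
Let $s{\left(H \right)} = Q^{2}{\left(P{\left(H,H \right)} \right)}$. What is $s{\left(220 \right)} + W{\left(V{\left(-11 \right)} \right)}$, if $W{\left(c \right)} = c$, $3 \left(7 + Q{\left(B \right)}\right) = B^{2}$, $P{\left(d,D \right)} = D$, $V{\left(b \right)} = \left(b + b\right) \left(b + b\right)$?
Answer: $\frac{2340531997}{9} \approx 2.6006 \cdot 10^{8}$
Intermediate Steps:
$V{\left(b \right)} = 4 b^{2}$ ($V{\left(b \right)} = 2 b 2 b = 4 b^{2}$)
$Q{\left(B \right)} = -7 + \frac{B^{2}}{3}$
$s{\left(H \right)} = \left(-7 + \frac{H^{2}}{3}\right)^{2}$
$s{\left(220 \right)} + W{\left(V{\left(-11 \right)} \right)} = \frac{\left(-21 + 220^{2}\right)^{2}}{9} + 4 \left(-11\right)^{2} = \frac{\left(-21 + 48400\right)^{2}}{9} + 4 \cdot 121 = \frac{48379^{2}}{9} + 484 = \frac{1}{9} \cdot 2340527641 + 484 = \frac{2340527641}{9} + 484 = \frac{2340531997}{9}$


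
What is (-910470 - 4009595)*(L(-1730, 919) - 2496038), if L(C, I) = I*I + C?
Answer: 8133885898455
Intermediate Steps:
L(C, I) = C + I² (L(C, I) = I² + C = C + I²)
(-910470 - 4009595)*(L(-1730, 919) - 2496038) = (-910470 - 4009595)*((-1730 + 919²) - 2496038) = -4920065*((-1730 + 844561) - 2496038) = -4920065*(842831 - 2496038) = -4920065*(-1653207) = 8133885898455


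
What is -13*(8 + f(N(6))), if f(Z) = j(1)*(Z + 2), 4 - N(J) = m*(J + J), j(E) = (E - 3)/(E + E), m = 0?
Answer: -26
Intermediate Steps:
j(E) = (-3 + E)/(2*E) (j(E) = (-3 + E)/((2*E)) = (-3 + E)*(1/(2*E)) = (-3 + E)/(2*E))
N(J) = 4 (N(J) = 4 - 0*(J + J) = 4 - 0*2*J = 4 - 1*0 = 4 + 0 = 4)
f(Z) = -2 - Z (f(Z) = ((½)*(-3 + 1)/1)*(Z + 2) = ((½)*1*(-2))*(2 + Z) = -(2 + Z) = -2 - Z)
-13*(8 + f(N(6))) = -13*(8 + (-2 - 1*4)) = -13*(8 + (-2 - 4)) = -13*(8 - 6) = -13*2 = -26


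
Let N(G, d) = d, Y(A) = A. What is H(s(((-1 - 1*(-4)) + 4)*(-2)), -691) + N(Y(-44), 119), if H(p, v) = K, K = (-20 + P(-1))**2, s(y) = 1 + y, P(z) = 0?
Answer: 519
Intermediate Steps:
K = 400 (K = (-20 + 0)**2 = (-20)**2 = 400)
H(p, v) = 400
H(s(((-1 - 1*(-4)) + 4)*(-2)), -691) + N(Y(-44), 119) = 400 + 119 = 519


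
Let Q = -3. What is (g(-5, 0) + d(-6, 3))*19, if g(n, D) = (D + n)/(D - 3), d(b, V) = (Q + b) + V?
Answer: -247/3 ≈ -82.333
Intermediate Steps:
d(b, V) = -3 + V + b (d(b, V) = (-3 + b) + V = -3 + V + b)
g(n, D) = (D + n)/(-3 + D)
(g(-5, 0) + d(-6, 3))*19 = ((0 - 5)/(-3 + 0) + (-3 + 3 - 6))*19 = (-5/(-3) - 6)*19 = (-⅓*(-5) - 6)*19 = (5/3 - 6)*19 = -13/3*19 = -247/3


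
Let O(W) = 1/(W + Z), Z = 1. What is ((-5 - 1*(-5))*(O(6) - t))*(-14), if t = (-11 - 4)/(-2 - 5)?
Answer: 0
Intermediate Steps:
O(W) = 1/(1 + W) (O(W) = 1/(W + 1) = 1/(1 + W))
t = 15/7 (t = -15/(-7) = -15*(-⅐) = 15/7 ≈ 2.1429)
((-5 - 1*(-5))*(O(6) - t))*(-14) = ((-5 - 1*(-5))*(1/(1 + 6) - 1*15/7))*(-14) = ((-5 + 5)*(1/7 - 15/7))*(-14) = (0*(⅐ - 15/7))*(-14) = (0*(-2))*(-14) = 0*(-14) = 0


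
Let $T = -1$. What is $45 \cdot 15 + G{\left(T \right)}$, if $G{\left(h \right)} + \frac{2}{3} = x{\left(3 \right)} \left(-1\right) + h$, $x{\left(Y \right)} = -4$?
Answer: $\frac{2032}{3} \approx 677.33$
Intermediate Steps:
$G{\left(h \right)} = \frac{10}{3} + h$ ($G{\left(h \right)} = - \frac{2}{3} + \left(\left(-4\right) \left(-1\right) + h\right) = - \frac{2}{3} + \left(4 + h\right) = \frac{10}{3} + h$)
$45 \cdot 15 + G{\left(T \right)} = 45 \cdot 15 + \left(\frac{10}{3} - 1\right) = 675 + \frac{7}{3} = \frac{2032}{3}$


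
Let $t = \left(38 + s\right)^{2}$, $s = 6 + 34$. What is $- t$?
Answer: $-6084$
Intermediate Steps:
$s = 40$
$t = 6084$ ($t = \left(38 + 40\right)^{2} = 78^{2} = 6084$)
$- t = \left(-1\right) 6084 = -6084$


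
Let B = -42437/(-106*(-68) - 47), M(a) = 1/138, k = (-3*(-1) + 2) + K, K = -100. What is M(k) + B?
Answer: -649905/109802 ≈ -5.9189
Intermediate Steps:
k = -95 (k = (-3*(-1) + 2) - 100 = (3 + 2) - 100 = 5 - 100 = -95)
M(a) = 1/138
B = -42437/7161 (B = -42437/(7208 - 47) = -42437/7161 ≈ -5.9261)
M(k) + B = 1/138 - 42437/7161 = -649905/109802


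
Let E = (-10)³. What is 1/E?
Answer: -1/1000 ≈ -0.0010000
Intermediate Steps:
E = -1000
1/E = 1/(-1000) = -1/1000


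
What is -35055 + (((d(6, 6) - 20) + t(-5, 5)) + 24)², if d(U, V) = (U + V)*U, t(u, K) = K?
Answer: -28494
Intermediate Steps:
d(U, V) = U*(U + V)
-35055 + (((d(6, 6) - 20) + t(-5, 5)) + 24)² = -35055 + (((6*(6 + 6) - 20) + 5) + 24)² = -35055 + (((6*12 - 20) + 5) + 24)² = -35055 + (((72 - 20) + 5) + 24)² = -35055 + ((52 + 5) + 24)² = -35055 + (57 + 24)² = -35055 + 81² = -35055 + 6561 = -28494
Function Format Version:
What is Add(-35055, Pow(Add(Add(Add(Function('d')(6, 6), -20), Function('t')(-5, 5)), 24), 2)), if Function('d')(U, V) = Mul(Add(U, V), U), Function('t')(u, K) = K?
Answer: -28494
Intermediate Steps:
Function('d')(U, V) = Mul(U, Add(U, V))
Add(-35055, Pow(Add(Add(Add(Function('d')(6, 6), -20), Function('t')(-5, 5)), 24), 2)) = Add(-35055, Pow(Add(Add(Add(Mul(6, Add(6, 6)), -20), 5), 24), 2)) = Add(-35055, Pow(Add(Add(Add(Mul(6, 12), -20), 5), 24), 2)) = Add(-35055, Pow(Add(Add(Add(72, -20), 5), 24), 2)) = Add(-35055, Pow(Add(Add(52, 5), 24), 2)) = Add(-35055, Pow(Add(57, 24), 2)) = Add(-35055, Pow(81, 2)) = Add(-35055, 6561) = -28494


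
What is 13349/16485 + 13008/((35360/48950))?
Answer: 9372461872/520455 ≈ 18008.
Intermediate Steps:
13349/16485 + 13008/((35360/48950)) = 13349*(1/16485) + 13008/((35360*(1/48950))) = 1907/2355 + 13008/(3536/4895) = 1907/2355 + 13008*(4895/3536) = 1907/2355 + 3979635/221 = 9372461872/520455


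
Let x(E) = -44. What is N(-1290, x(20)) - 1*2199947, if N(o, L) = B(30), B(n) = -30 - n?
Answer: -2200007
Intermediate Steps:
N(o, L) = -60 (N(o, L) = -30 - 1*30 = -30 - 30 = -60)
N(-1290, x(20)) - 1*2199947 = -60 - 1*2199947 = -60 - 2199947 = -2200007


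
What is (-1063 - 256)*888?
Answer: -1171272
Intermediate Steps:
(-1063 - 256)*888 = -1319*888 = -1171272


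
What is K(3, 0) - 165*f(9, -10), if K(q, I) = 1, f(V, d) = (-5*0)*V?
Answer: 1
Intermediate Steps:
f(V, d) = 0 (f(V, d) = 0*V = 0)
K(3, 0) - 165*f(9, -10) = 1 - 165*0 = 1 + 0 = 1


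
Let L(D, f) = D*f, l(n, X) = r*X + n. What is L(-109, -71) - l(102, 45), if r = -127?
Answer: 13352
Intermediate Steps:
l(n, X) = n - 127*X (l(n, X) = -127*X + n = n - 127*X)
L(-109, -71) - l(102, 45) = -109*(-71) - (102 - 127*45) = 7739 - (102 - 5715) = 7739 - 1*(-5613) = 7739 + 5613 = 13352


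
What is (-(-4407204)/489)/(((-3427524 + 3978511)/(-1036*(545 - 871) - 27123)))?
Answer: 456311618684/89810881 ≈ 5080.8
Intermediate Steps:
(-(-4407204)/489)/(((-3427524 + 3978511)/(-1036*(545 - 871) - 27123))) = (-(-4407204)/489)/((550987/(-1036*(-326) - 27123))) = (-2614*(-562/163))/((550987/(337736 - 27123))) = 1469068/(163*((550987/310613))) = 1469068/(163*((550987*(1/310613)))) = 1469068/(163*(550987/310613)) = (1469068/163)*(310613/550987) = 456311618684/89810881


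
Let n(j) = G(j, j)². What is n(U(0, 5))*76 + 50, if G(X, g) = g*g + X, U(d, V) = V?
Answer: 68450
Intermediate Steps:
G(X, g) = X + g² (G(X, g) = g² + X = X + g²)
n(j) = (j + j²)²
n(U(0, 5))*76 + 50 = (5²*(1 + 5)²)*76 + 50 = (25*6²)*76 + 50 = (25*36)*76 + 50 = 900*76 + 50 = 68400 + 50 = 68450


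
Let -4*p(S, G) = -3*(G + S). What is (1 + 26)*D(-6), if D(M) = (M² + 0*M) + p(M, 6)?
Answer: 972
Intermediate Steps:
p(S, G) = 3*G/4 + 3*S/4 (p(S, G) = -(-3)*(G + S)/4 = -(-3*G - 3*S)/4 = 3*G/4 + 3*S/4)
D(M) = 9/2 + M² + 3*M/4 (D(M) = (M² + 0*M) + ((¾)*6 + 3*M/4) = (M² + 0) + (9/2 + 3*M/4) = M² + (9/2 + 3*M/4) = 9/2 + M² + 3*M/4)
(1 + 26)*D(-6) = (1 + 26)*(9/2 + (-6)² + (¾)*(-6)) = 27*(9/2 + 36 - 9/2) = 27*36 = 972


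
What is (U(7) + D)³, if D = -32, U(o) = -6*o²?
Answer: -34645976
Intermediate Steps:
(U(7) + D)³ = (-6*7² - 32)³ = (-6*49 - 32)³ = (-294 - 32)³ = (-326)³ = -34645976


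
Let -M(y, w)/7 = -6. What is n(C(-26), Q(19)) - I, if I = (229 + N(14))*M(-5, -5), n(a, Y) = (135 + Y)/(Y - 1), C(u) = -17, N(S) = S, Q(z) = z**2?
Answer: -459208/45 ≈ -10205.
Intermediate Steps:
M(y, w) = 42 (M(y, w) = -7*(-6) = 42)
n(a, Y) = (135 + Y)/(-1 + Y)
I = 10206 (I = (229 + 14)*42 = 243*42 = 10206)
n(C(-26), Q(19)) - I = (135 + 19**2)/(-1 + 19**2) - 1*10206 = (135 + 361)/(-1 + 361) - 10206 = 496/360 - 10206 = (1/360)*496 - 10206 = 62/45 - 10206 = -459208/45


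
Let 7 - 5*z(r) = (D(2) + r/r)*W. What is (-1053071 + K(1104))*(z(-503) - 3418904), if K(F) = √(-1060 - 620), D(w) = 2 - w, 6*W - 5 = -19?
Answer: 54005200326772/15 - 205134128*I*√105/15 ≈ 3.6003e+12 - 1.4013e+8*I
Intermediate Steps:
W = -7/3 (W = ⅚ + (⅙)*(-19) = ⅚ - 19/6 = -7/3 ≈ -2.3333)
z(r) = 28/15 (z(r) = 7/5 - ((2 - 1*2) + r/r)*(-7)/(5*3) = 7/5 - ((2 - 2) + 1)*(-7)/(5*3) = 7/5 - (0 + 1)*(-7)/(5*3) = 7/5 - (-7)/(5*3) = 7/5 - ⅕*(-7/3) = 7/5 + 7/15 = 28/15)
K(F) = 4*I*√105 (K(F) = √(-1680) = 4*I*√105)
(-1053071 + K(1104))*(z(-503) - 3418904) = (-1053071 + 4*I*√105)*(28/15 - 3418904) = (-1053071 + 4*I*√105)*(-51283532/15) = 54005200326772/15 - 205134128*I*√105/15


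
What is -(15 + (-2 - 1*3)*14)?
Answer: 55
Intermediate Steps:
-(15 + (-2 - 1*3)*14) = -(15 + (-2 - 3)*14) = -(15 - 5*14) = -(15 - 70) = -1*(-55) = 55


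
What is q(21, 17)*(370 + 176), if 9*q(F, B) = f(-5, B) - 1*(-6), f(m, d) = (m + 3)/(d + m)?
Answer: 3185/9 ≈ 353.89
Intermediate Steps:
f(m, d) = (3 + m)/(d + m)
q(F, B) = 2/3 - 2/(9*(-5 + B)) (q(F, B) = ((3 - 5)/(B - 5) - 1*(-6))/9 = (-2/(-5 + B) + 6)/9 = (6 - 2/(-5 + B))/9 = 2/3 - 2/(9*(-5 + B)))
q(21, 17)*(370 + 176) = (2*(-16 + 3*17)/(9*(-5 + 17)))*(370 + 176) = ((2/9)*(-16 + 51)/12)*546 = ((2/9)*(1/12)*35)*546 = (35/54)*546 = 3185/9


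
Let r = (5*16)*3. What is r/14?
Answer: 120/7 ≈ 17.143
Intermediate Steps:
r = 240 (r = 80*3 = 240)
r/14 = 240/14 = 240*(1/14) = 120/7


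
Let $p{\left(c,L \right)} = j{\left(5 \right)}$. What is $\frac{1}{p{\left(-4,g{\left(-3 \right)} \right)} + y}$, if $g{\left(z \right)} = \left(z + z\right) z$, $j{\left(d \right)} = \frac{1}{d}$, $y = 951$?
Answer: $\frac{5}{4756} \approx 0.0010513$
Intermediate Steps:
$g{\left(z \right)} = 2 z^{2}$ ($g{\left(z \right)} = 2 z z = 2 z^{2}$)
$p{\left(c,L \right)} = \frac{1}{5}$
$\frac{1}{p{\left(-4,g{\left(-3 \right)} \right)} + y} = \frac{1}{\frac{1}{5} + 951} = \frac{1}{\frac{4756}{5}} = \frac{5}{4756}$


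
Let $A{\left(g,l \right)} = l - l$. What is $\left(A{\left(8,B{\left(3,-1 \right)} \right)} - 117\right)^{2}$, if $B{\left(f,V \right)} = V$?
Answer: $13689$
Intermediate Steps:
$A{\left(g,l \right)} = 0$
$\left(A{\left(8,B{\left(3,-1 \right)} \right)} - 117\right)^{2} = \left(0 - 117\right)^{2} = \left(-117\right)^{2} = 13689$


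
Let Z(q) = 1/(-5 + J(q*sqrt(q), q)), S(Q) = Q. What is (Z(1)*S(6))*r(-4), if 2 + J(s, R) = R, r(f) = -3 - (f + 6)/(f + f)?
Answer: 11/4 ≈ 2.7500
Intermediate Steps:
r(f) = -3 - (6 + f)/(2*f)
J(s, R) = -2 + R
Z(q) = 1/(-7 + q) (Z(q) = 1/(-5 + (-2 + q)) = 1/(-7 + q))
(Z(1)*S(6))*r(-4) = (6/(-7 + 1))*(-7/2 - 3/(-4)) = (6/(-6))*(-7/2 - 3*(-1/4)) = (-1/6*6)*(-7/2 + 3/4) = -1*(-11/4) = 11/4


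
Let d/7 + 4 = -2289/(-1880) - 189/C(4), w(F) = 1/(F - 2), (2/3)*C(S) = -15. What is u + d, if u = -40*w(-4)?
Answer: 259381/5640 ≈ 45.990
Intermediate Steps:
C(S) = -45/2 (C(S) = (3/2)*(-15) = -45/2)
w(F) = 1/(-2 + F)
d = 73927/1880 (d = -28 + 7*(-2289/(-1880) - 189/(-45/2)) = -28 + 7*(-2289*(-1/1880) - 189*(-2/45)) = -28 + 7*(2289/1880 + 42/5) = -28 + 7*(18081/1880) = -28 + 126567/1880 = 73927/1880 ≈ 39.323)
u = 20/3 (u = -40/(-2 - 4) = -40/(-6) = -40*(-⅙) = 20/3 ≈ 6.6667)
u + d = 20/3 + 73927/1880 = 259381/5640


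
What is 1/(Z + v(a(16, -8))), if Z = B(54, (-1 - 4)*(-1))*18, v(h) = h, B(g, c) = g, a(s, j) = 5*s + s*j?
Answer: 1/924 ≈ 0.0010823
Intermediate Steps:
a(s, j) = 5*s + j*s
Z = 972 (Z = 54*18 = 972)
1/(Z + v(a(16, -8))) = 1/(972 + 16*(5 - 8)) = 1/(972 + 16*(-3)) = 1/(972 - 48) = 1/924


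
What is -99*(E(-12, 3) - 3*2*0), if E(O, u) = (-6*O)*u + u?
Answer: -21681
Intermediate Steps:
E(O, u) = u - 6*O*u (E(O, u) = -6*O*u + u = u - 6*O*u)
-99*(E(-12, 3) - 3*2*0) = -99*(3*(1 - 6*(-12)) - 3*2*0) = -99*(3*(1 + 72) - 6*0) = -99*(3*73 + 0) = -99*(219 + 0) = -99*219 = -21681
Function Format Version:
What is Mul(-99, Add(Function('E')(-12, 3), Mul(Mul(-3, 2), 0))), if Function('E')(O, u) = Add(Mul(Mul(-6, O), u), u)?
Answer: -21681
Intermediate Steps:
Function('E')(O, u) = Add(u, Mul(-6, O, u)) (Function('E')(O, u) = Add(Mul(-6, O, u), u) = Add(u, Mul(-6, O, u)))
Mul(-99, Add(Function('E')(-12, 3), Mul(Mul(-3, 2), 0))) = Mul(-99, Add(Mul(3, Add(1, Mul(-6, -12))), Mul(Mul(-3, 2), 0))) = Mul(-99, Add(Mul(3, Add(1, 72)), Mul(-6, 0))) = Mul(-99, Add(Mul(3, 73), 0)) = Mul(-99, Add(219, 0)) = Mul(-99, 219) = -21681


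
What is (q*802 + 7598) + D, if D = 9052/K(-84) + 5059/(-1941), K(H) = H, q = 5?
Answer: 52072774/4529 ≈ 11498.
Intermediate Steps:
D = -499858/4529 (D = 9052/(-84) + 5059/(-1941) = 9052*(-1/84) + 5059*(-1/1941) = -2263/21 - 5059/1941 = -499858/4529 ≈ -110.37)
(q*802 + 7598) + D = (5*802 + 7598) - 499858/4529 = (4010 + 7598) - 499858/4529 = 11608 - 499858/4529 = 52072774/4529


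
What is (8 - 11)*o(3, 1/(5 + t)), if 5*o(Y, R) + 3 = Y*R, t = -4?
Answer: 0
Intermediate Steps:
o(Y, R) = -3/5 + R*Y/5 (o(Y, R) = -3/5 + (Y*R)/5 = -3/5 + (R*Y)/5 = -3/5 + R*Y/5)
(8 - 11)*o(3, 1/(5 + t)) = (8 - 11)*(-3/5 + (1/5)*3/(5 - 4)) = -3*(-3/5 + (1/5)*3/1) = -3*(-3/5 + (1/5)*1*3) = -3*(-3/5 + 3/5) = -3*0 = 0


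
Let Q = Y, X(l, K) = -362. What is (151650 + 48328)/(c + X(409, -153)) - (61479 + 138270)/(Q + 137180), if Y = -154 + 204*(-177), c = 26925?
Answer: 14875447117/2680684834 ≈ 5.5491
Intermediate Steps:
Y = -36262 (Y = -154 - 36108 = -36262)
Q = -36262
(151650 + 48328)/(c + X(409, -153)) - (61479 + 138270)/(Q + 137180) = (151650 + 48328)/(26925 - 362) - (61479 + 138270)/(-36262 + 137180) = 199978/26563 - 199749/100918 = 14875447117/2680684834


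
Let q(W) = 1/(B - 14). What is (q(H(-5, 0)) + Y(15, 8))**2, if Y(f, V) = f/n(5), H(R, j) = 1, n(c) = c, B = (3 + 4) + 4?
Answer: 64/9 ≈ 7.1111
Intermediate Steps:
B = 11 (B = 7 + 4 = 11)
Y(f, V) = f/5
q(W) = -1/3 (q(W) = 1/(11 - 14) = 1/(-3) = -1/3)
(q(H(-5, 0)) + Y(15, 8))**2 = (-1/3 + (1/5)*15)**2 = (-1/3 + 3)**2 = (8/3)**2 = 64/9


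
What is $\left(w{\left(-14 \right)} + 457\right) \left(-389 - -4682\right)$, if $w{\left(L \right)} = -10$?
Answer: $1918971$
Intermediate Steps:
$\left(w{\left(-14 \right)} + 457\right) \left(-389 - -4682\right) = \left(-10 + 457\right) \left(-389 - -4682\right) = 447 \left(-389 + 4682\right) = 447 \cdot 4293 = 1918971$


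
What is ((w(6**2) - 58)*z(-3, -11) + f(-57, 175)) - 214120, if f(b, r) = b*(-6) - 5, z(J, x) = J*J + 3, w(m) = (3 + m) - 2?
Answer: -214035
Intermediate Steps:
w(m) = 1 + m
z(J, x) = 3 + J**2 (z(J, x) = J**2 + 3 = 3 + J**2)
f(b, r) = -5 - 6*b (f(b, r) = -6*b - 5 = -5 - 6*b)
((w(6**2) - 58)*z(-3, -11) + f(-57, 175)) - 214120 = (((1 + 6**2) - 58)*(3 + (-3)**2) + (-5 - 6*(-57))) - 214120 = (((1 + 36) - 58)*(3 + 9) + (-5 + 342)) - 214120 = ((37 - 58)*12 + 337) - 214120 = (-21*12 + 337) - 214120 = (-252 + 337) - 214120 = 85 - 214120 = -214035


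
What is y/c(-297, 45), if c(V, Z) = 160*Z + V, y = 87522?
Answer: 29174/2301 ≈ 12.679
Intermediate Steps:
c(V, Z) = V + 160*Z
y/c(-297, 45) = 87522/(-297 + 160*45) = 87522/(-297 + 7200) = 87522/6903 = 87522*(1/6903) = 29174/2301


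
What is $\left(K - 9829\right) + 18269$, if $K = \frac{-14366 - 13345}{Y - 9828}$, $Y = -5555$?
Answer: $\frac{129860231}{15383} \approx 8441.8$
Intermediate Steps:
$K = \frac{27711}{15383}$ ($K = \frac{-14366 - 13345}{-5555 - 9828} = \frac{-14366 - 13345}{-15383} = \left(-27711\right) \left(- \frac{1}{15383}\right) = \frac{27711}{15383} \approx 1.8014$)
$\left(K - 9829\right) + 18269 = \left(\frac{27711}{15383} - 9829\right) + 18269 = - \frac{151171796}{15383} + 18269 = \frac{129860231}{15383}$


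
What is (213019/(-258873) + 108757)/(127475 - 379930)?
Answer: -4022005406/9336254745 ≈ -0.43079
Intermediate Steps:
(213019/(-258873) + 108757)/(127475 - 379930) = (213019*(-1/258873) + 108757)/(-252455) = (-213019/258873 + 108757)*(-1/252455) = (28154037842/258873)*(-1/252455) = -4022005406/9336254745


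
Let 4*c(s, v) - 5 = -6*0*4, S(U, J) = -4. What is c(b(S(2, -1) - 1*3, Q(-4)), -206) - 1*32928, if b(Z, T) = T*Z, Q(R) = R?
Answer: -131707/4 ≈ -32927.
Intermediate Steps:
c(s, v) = 5/4 (c(s, v) = 5/4 + (-6*0*4)/4 = 5/4 + (0*4)/4 = 5/4 + (¼)*0 = 5/4 + 0 = 5/4)
c(b(S(2, -1) - 1*3, Q(-4)), -206) - 1*32928 = 5/4 - 1*32928 = 5/4 - 32928 = -131707/4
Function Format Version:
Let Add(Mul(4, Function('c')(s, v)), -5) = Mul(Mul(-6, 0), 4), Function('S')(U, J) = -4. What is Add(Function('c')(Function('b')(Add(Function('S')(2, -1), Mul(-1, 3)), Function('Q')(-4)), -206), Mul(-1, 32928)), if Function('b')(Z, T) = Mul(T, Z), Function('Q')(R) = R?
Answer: Rational(-131707, 4) ≈ -32927.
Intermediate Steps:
Function('c')(s, v) = Rational(5, 4) (Function('c')(s, v) = Add(Rational(5, 4), Mul(Rational(1, 4), Mul(Mul(-6, 0), 4))) = Add(Rational(5, 4), Mul(Rational(1, 4), Mul(0, 4))) = Add(Rational(5, 4), Mul(Rational(1, 4), 0)) = Add(Rational(5, 4), 0) = Rational(5, 4))
Add(Function('c')(Function('b')(Add(Function('S')(2, -1), Mul(-1, 3)), Function('Q')(-4)), -206), Mul(-1, 32928)) = Add(Rational(5, 4), Mul(-1, 32928)) = Add(Rational(5, 4), -32928) = Rational(-131707, 4)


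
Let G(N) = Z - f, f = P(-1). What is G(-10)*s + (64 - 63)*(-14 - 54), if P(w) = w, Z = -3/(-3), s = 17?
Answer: -34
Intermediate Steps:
Z = 1 (Z = -3*(-⅓) = 1)
f = -1
G(N) = 2 (G(N) = 1 - 1*(-1) = 1 + 1 = 2)
G(-10)*s + (64 - 63)*(-14 - 54) = 2*17 + (64 - 63)*(-14 - 54) = 34 + 1*(-68) = 34 - 68 = -34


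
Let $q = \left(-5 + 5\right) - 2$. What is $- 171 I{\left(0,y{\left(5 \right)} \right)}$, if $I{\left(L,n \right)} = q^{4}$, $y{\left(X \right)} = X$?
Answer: $-2736$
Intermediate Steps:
$q = -2$ ($q = 0 - 2 = -2$)
$I{\left(L,n \right)} = 16$ ($I{\left(L,n \right)} = \left(-2\right)^{4} = 16$)
$- 171 I{\left(0,y{\left(5 \right)} \right)} = \left(-171\right) 16 = -2736$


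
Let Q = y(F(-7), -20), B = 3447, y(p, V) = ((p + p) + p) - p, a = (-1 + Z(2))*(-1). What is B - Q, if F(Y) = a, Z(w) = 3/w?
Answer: 3448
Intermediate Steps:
a = -1/2 (a = (-1 + 3/2)*(-1) = (1/2)*(-1) = -1/2 ≈ -0.50000)
F(Y) = -1/2
y(p, V) = 2*p (y(p, V) = (2*p + p) - p = 3*p - p = 2*p)
Q = -1 (Q = 2*(-1/2) = -1)
B - Q = 3447 - 1*(-1) = 3447 + 1 = 3448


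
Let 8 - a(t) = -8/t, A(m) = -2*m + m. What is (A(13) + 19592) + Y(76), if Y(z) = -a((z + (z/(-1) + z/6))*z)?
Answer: 7065128/361 ≈ 19571.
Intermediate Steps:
A(m) = -m
a(t) = 8 + 8/t (a(t) = 8 - (-8)/t = 8 + 8/t)
Y(z) = -8 - 48/z² (Y(z) = -(8 + 8/(((z + (z/(-1) + z/6))*z))) = -(8 + 8/(((z + (z*(-1) + z*(⅙)))*z))) = -(8 + 8/(((z + (-z + z/6))*z))) = -(8 + 8/(((z - 5*z/6)*z))) = -(8 + 8/(((z/6)*z))) = -(8 + 8/((z²/6))) = -(8 + 8*(6/z²)) = -(8 + 48/z²) = -8 - 48/z²)
(A(13) + 19592) + Y(76) = (-1*13 + 19592) + (-8 - 48/76²) = (-13 + 19592) + (-8 - 48*1/5776) = 19579 + (-8 - 3/361) = 19579 - 2891/361 = 7065128/361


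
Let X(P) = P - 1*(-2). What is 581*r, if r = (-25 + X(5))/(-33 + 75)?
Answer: -249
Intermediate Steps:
X(P) = 2 + P (X(P) = P + 2 = 2 + P)
r = -3/7 (r = (-25 + (2 + 5))/(-33 + 75) = (-25 + 7)/42 = -18*1/42 = -3/7 ≈ -0.42857)
581*r = 581*(-3/7) = -249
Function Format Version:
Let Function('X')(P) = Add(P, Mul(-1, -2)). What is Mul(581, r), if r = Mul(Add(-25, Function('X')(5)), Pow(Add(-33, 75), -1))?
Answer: -249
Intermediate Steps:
Function('X')(P) = Add(2, P) (Function('X')(P) = Add(P, 2) = Add(2, P))
r = Rational(-3, 7) (r = Mul(Add(-25, Add(2, 5)), Pow(Add(-33, 75), -1)) = Mul(Add(-25, 7), Pow(42, -1)) = Mul(-18, Rational(1, 42)) = Rational(-3, 7) ≈ -0.42857)
Mul(581, r) = Mul(581, Rational(-3, 7)) = -249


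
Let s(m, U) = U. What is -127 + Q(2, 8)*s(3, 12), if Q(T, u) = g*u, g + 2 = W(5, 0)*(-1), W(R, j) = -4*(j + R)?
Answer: 1601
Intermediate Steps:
W(R, j) = -4*R - 4*j (W(R, j) = -4*(R + j) = -4*R - 4*j)
g = 18 (g = -2 + (-4*5 - 4*0)*(-1) = -2 + (-20 + 0)*(-1) = -2 - 20*(-1) = -2 + 20 = 18)
Q(T, u) = 18*u
-127 + Q(2, 8)*s(3, 12) = -127 + (18*8)*12 = -127 + 144*12 = -127 + 1728 = 1601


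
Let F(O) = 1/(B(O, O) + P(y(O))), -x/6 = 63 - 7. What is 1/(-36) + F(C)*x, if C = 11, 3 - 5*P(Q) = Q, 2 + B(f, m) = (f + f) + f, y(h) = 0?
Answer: -30319/2844 ≈ -10.661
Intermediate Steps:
B(f, m) = -2 + 3*f (B(f, m) = -2 + ((f + f) + f) = -2 + (2*f + f) = -2 + 3*f)
P(Q) = ⅗ - Q/5
x = -336 (x = -6*(63 - 7) = -6*56 = -336)
F(O) = 1/(-7/5 + 3*O) (F(O) = 1/((-2 + 3*O) + (⅗ - ⅕*0)) = 1/((-2 + 3*O) + (⅗ + 0)) = 1/((-2 + 3*O) + ⅗) = 1/(-7/5 + 3*O))
1/(-36) + F(C)*x = 1/(-36) + (5/(-7 + 15*11))*(-336) = -1/36 + (5/(-7 + 165))*(-336) = -1/36 + (5/158)*(-336) = -1/36 - 840/79 = -30319/2844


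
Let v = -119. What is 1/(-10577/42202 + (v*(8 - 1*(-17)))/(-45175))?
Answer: -76259014/14090601 ≈ -5.4120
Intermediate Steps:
1/(-10577/42202 + (v*(8 - 1*(-17)))/(-45175)) = 1/(-10577/42202 - 119*(8 - 1*(-17))/(-45175)) = 1/(-10577*1/42202 - 119*(8 + 17)*(-1/45175)) = 1/(-10577/42202 - 119*25*(-1/45175)) = 1/(-10577/42202 - 2975*(-1/45175)) = 1/(-10577/42202 + 119/1807) = 1/(-14090601/76259014) = -76259014/14090601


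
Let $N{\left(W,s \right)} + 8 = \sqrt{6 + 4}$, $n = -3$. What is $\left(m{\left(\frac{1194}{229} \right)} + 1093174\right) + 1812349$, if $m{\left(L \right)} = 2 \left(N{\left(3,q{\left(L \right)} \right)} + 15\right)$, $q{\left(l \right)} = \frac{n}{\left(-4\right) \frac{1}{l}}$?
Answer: $2905537 + 2 \sqrt{10} \approx 2.9055 \cdot 10^{6}$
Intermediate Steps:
$q{\left(l \right)} = \frac{3 l}{4}$ ($q{\left(l \right)} = - \frac{3}{\left(-4\right) \frac{1}{l}} = - 3 \left(- \frac{l}{4}\right) = \frac{3 l}{4}$)
$N{\left(W,s \right)} = -8 + \sqrt{10}$ ($N{\left(W,s \right)} = -8 + \sqrt{6 + 4} = -8 + \sqrt{10}$)
$m{\left(L \right)} = 14 + 2 \sqrt{10}$ ($m{\left(L \right)} = 2 \left(\left(-8 + \sqrt{10}\right) + 15\right) = 2 \left(7 + \sqrt{10}\right) = 14 + 2 \sqrt{10}$)
$\left(m{\left(\frac{1194}{229} \right)} + 1093174\right) + 1812349 = \left(\left(14 + 2 \sqrt{10}\right) + 1093174\right) + 1812349 = \left(1093188 + 2 \sqrt{10}\right) + 1812349 = 2905537 + 2 \sqrt{10}$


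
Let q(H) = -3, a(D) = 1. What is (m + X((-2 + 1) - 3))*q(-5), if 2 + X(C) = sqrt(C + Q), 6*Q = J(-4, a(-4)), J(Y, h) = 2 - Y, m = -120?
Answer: 366 - 3*I*sqrt(3) ≈ 366.0 - 5.1962*I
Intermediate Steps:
Q = 1 (Q = (2 - 1*(-4))/6 = (2 + 4)/6 = (1/6)*6 = 1)
X(C) = -2 + sqrt(1 + C) (X(C) = -2 + sqrt(C + 1) = -2 + sqrt(1 + C))
(m + X((-2 + 1) - 3))*q(-5) = (-120 + (-2 + sqrt(1 + ((-2 + 1) - 3))))*(-3) = (-120 + (-2 + sqrt(1 + (-1 - 3))))*(-3) = (-120 + (-2 + sqrt(1 - 4)))*(-3) = (-120 + (-2 + sqrt(-3)))*(-3) = (-120 + (-2 + I*sqrt(3)))*(-3) = (-122 + I*sqrt(3))*(-3) = 366 - 3*I*sqrt(3)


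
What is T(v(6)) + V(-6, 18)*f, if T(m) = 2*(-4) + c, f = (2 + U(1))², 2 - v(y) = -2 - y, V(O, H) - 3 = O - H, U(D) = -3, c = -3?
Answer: -32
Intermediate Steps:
V(O, H) = 3 + O - H (V(O, H) = 3 + (O - H) = 3 + O - H)
v(y) = 4 + y (v(y) = 2 - (-2 - y) = 2 + (2 + y) = 4 + y)
f = 1 (f = (2 - 3)² = (-1)² = 1)
T(m) = -11 (T(m) = 2*(-4) - 3 = -8 - 3 = -11)
T(v(6)) + V(-6, 18)*f = -11 + (3 - 6 - 1*18)*1 = -11 + (3 - 6 - 18)*1 = -11 - 21*1 = -11 - 21 = -32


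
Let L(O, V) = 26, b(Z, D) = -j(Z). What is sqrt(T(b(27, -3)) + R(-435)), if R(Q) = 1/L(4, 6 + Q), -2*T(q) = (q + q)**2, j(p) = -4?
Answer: I*sqrt(21606)/26 ≈ 5.6535*I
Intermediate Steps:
b(Z, D) = 4 (b(Z, D) = -1*(-4) = 4)
T(q) = -2*q**2 (T(q) = -(q + q)**2/2 = -4*q**2/2 = -2*q**2)
R(Q) = 1/26
sqrt(T(b(27, -3)) + R(-435)) = sqrt(-2*4**2 + 1/26) = sqrt(-2*16 + 1/26) = sqrt(-32 + 1/26) = sqrt(-831/26) = I*sqrt(21606)/26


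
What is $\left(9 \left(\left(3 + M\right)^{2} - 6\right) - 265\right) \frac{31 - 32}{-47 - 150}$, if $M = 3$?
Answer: $\frac{5}{197} \approx 0.025381$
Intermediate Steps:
$\left(9 \left(\left(3 + M\right)^{2} - 6\right) - 265\right) \frac{31 - 32}{-47 - 150} = \left(9 \left(\left(3 + 3\right)^{2} - 6\right) - 265\right) \frac{31 - 32}{-47 - 150} = \left(9 \left(6^{2} - 6\right) - 265\right) \left(- \frac{1}{-197}\right) = \left(9 \left(36 - 6\right) - 265\right) \left(\left(-1\right) \left(- \frac{1}{197}\right)\right) = \left(9 \cdot 30 - 265\right) \frac{1}{197} = \left(270 - 265\right) \frac{1}{197} = 5 \cdot \frac{1}{197} = \frac{5}{197}$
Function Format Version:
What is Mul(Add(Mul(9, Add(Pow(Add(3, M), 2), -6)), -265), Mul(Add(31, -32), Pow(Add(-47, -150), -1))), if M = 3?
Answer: Rational(5, 197) ≈ 0.025381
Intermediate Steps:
Mul(Add(Mul(9, Add(Pow(Add(3, M), 2), -6)), -265), Mul(Add(31, -32), Pow(Add(-47, -150), -1))) = Mul(Add(Mul(9, Add(Pow(Add(3, 3), 2), -6)), -265), Mul(Add(31, -32), Pow(Add(-47, -150), -1))) = Mul(Add(Mul(9, Add(Pow(6, 2), -6)), -265), Mul(-1, Pow(-197, -1))) = Mul(Add(Mul(9, Add(36, -6)), -265), Mul(-1, Rational(-1, 197))) = Mul(Add(Mul(9, 30), -265), Rational(1, 197)) = Mul(Add(270, -265), Rational(1, 197)) = Mul(5, Rational(1, 197)) = Rational(5, 197)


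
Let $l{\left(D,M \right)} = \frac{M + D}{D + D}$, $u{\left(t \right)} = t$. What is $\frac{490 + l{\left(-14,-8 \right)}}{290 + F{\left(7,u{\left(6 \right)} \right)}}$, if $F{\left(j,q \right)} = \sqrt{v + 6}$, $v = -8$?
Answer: $\frac{996295}{588714} - \frac{6871 i \sqrt{2}}{1177428} \approx 1.6923 - 0.0082528 i$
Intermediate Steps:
$l{\left(D,M \right)} = \frac{D + M}{2 D}$
$F{\left(j,q \right)} = i \sqrt{2}$ ($F{\left(j,q \right)} = \sqrt{-8 + 6} = \sqrt{-2} = i \sqrt{2}$)
$\frac{490 + l{\left(-14,-8 \right)}}{290 + F{\left(7,u{\left(6 \right)} \right)}} = \frac{490 + \frac{-14 - 8}{2 \left(-14\right)}}{290 + i \sqrt{2}} = \frac{490 + \frac{1}{2} \left(- \frac{1}{14}\right) \left(-22\right)}{290 + i \sqrt{2}} = \frac{490 + \frac{11}{14}}{290 + i \sqrt{2}} = \frac{6871}{14 \left(290 + i \sqrt{2}\right)}$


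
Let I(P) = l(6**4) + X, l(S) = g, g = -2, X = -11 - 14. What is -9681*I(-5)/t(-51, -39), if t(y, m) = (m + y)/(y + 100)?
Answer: -1423107/10 ≈ -1.4231e+5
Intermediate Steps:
X = -25
t(y, m) = (m + y)/(100 + y)
l(S) = -2
I(P) = -27 (I(P) = -2 - 25 = -27)
-9681*I(-5)/t(-51, -39) = -9681*(-27*(100 - 51)/(-39 - 51)) = -9681/((-90/49)*(-1/27)) = -9681/(((1/49)*(-90))*(-1/27)) = -9681/((-90/49*(-1/27))) = -9681/10/147 = -9681*147/10 = -1423107/10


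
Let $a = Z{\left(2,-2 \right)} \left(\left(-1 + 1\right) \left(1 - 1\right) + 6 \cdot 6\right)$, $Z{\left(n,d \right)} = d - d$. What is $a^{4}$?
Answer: $0$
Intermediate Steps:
$Z{\left(n,d \right)} = 0$
$a = 0$ ($a = 0 \left(\left(-1 + 1\right) \left(1 - 1\right) + 6 \cdot 6\right) = 0 \left(0 \cdot 0 + 36\right) = 0 \left(0 + 36\right) = 0 \cdot 36 = 0$)
$a^{4} = 0^{4} = 0$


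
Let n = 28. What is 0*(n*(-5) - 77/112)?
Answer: 0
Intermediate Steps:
0*(n*(-5) - 77/112) = 0*(28*(-5) - 77/112) = 0*(-140 - 77*1/112) = 0*(-140 - 11/16) = 0*(-2251/16) = 0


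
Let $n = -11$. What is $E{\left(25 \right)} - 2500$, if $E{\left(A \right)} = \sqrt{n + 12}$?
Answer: $-2499$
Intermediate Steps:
$E{\left(A \right)} = 1$ ($E{\left(A \right)} = \sqrt{-11 + 12} = \sqrt{1} = 1$)
$E{\left(25 \right)} - 2500 = 1 - 2500 = -2499$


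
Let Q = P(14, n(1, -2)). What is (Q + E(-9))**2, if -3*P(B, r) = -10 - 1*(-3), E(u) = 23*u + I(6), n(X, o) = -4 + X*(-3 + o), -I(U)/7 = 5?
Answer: 516961/9 ≈ 57440.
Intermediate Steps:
I(U) = -35 (I(U) = -7*5 = -35)
E(u) = -35 + 23*u (E(u) = 23*u - 35 = -35 + 23*u)
P(B, r) = 7/3 (P(B, r) = -(-10 - 1*(-3))/3 = -(-10 + 3)/3 = -1/3*(-7) = 7/3)
Q = 7/3 ≈ 2.3333
(Q + E(-9))**2 = (7/3 + (-35 + 23*(-9)))**2 = (7/3 + (-35 - 207))**2 = (7/3 - 242)**2 = (-719/3)**2 = 516961/9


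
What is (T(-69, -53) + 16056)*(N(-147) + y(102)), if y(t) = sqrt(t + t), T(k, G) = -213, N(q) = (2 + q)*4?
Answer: -9188940 + 31686*sqrt(51) ≈ -8.9627e+6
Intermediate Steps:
N(q) = 8 + 4*q
y(t) = sqrt(2)*sqrt(t) (y(t) = sqrt(2*t) = sqrt(2)*sqrt(t))
(T(-69, -53) + 16056)*(N(-147) + y(102)) = (-213 + 16056)*((8 + 4*(-147)) + sqrt(2)*sqrt(102)) = 15843*((8 - 588) + 2*sqrt(51)) = 15843*(-580 + 2*sqrt(51)) = -9188940 + 31686*sqrt(51)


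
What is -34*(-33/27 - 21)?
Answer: 6800/9 ≈ 755.56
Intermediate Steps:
-34*(-33/27 - 21) = -34*(-33*1/27 - 21) = -34*(-11/9 - 21) = -34*(-200/9) = 6800/9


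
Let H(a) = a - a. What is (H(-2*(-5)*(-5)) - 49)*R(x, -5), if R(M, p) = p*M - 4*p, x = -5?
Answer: -2205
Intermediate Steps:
R(M, p) = -4*p + M*p (R(M, p) = M*p - 4*p = -4*p + M*p)
H(a) = 0
(H(-2*(-5)*(-5)) - 49)*R(x, -5) = (0 - 49)*(-5*(-4 - 5)) = -(-245)*(-9) = -49*45 = -2205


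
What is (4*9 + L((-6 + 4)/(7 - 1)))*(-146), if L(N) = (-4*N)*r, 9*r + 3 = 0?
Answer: -46720/9 ≈ -5191.1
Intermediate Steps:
r = -⅓ (r = -⅓ + (⅑)*0 = -⅓ + 0 = -⅓ ≈ -0.33333)
L(N) = 4*N/3 (L(N) = -4*N*(-⅓) = 4*N/3)
(4*9 + L((-6 + 4)/(7 - 1)))*(-146) = (4*9 + 4*((-6 + 4)/(7 - 1))/3)*(-146) = (36 + 4*(-2/6)/3)*(-146) = (36 + 4*(-2*⅙)/3)*(-146) = (36 + (4/3)*(-⅓))*(-146) = (36 - 4/9)*(-146) = (320/9)*(-146) = -46720/9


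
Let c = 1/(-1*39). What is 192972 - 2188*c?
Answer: 7528096/39 ≈ 1.9303e+5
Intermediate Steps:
c = -1/39 (c = 1/(-39) = -1/39 ≈ -0.025641)
192972 - 2188*c = 192972 - 2188*(-1/39) = 192972 + 2188/39 = 7528096/39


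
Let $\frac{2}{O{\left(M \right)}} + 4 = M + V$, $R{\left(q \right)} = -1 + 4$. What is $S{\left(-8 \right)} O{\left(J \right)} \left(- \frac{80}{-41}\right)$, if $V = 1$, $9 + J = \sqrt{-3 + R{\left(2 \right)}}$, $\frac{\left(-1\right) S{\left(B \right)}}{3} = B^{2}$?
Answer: $\frac{2560}{41} \approx 62.439$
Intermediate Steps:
$R{\left(q \right)} = 3$
$S{\left(B \right)} = - 3 B^{2}$
$J = -9$ ($J = -9 + \sqrt{-3 + 3} = -9 + \sqrt{0} = -9 + 0 = -9$)
$O{\left(M \right)} = \frac{2}{-3 + M}$ ($O{\left(M \right)} = \frac{2}{-4 + \left(M + 1\right)} = \frac{2}{-4 + \left(1 + M\right)} = \frac{2}{-3 + M}$)
$S{\left(-8 \right)} O{\left(J \right)} \left(- \frac{80}{-41}\right) = - 3 \left(-8\right)^{2} \frac{2}{-3 - 9} \left(- \frac{80}{-41}\right) = \left(-3\right) 64 \frac{2}{-12} \left(\left(-80\right) \left(- \frac{1}{41}\right)\right) = - 192 \cdot 2 \left(- \frac{1}{12}\right) \frac{80}{41} = \left(-192\right) \left(- \frac{1}{6}\right) \frac{80}{41} = 32 \cdot \frac{80}{41} = \frac{2560}{41}$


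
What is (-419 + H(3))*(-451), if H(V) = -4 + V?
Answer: 189420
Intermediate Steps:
(-419 + H(3))*(-451) = (-419 + (-4 + 3))*(-451) = (-419 - 1)*(-451) = -420*(-451) = 189420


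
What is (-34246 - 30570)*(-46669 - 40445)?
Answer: 5646381024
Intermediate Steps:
(-34246 - 30570)*(-46669 - 40445) = -64816*(-87114) = 5646381024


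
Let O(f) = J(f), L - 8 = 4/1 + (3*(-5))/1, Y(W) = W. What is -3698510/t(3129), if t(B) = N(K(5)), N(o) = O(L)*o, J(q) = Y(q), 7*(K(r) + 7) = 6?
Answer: -25889570/129 ≈ -2.0069e+5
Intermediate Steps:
K(r) = -43/7 (K(r) = -7 + (1/7)*6 = -7 + 6/7 = -43/7)
L = -3 (L = 8 + (4/1 + (3*(-5))/1) = 8 + (4*1 - 15*1) = 8 + (4 - 15) = 8 - 11 = -3)
J(q) = q
O(f) = f
N(o) = -3*o
t(B) = 129/7 (t(B) = -3*(-43/7) = 129/7)
-3698510/t(3129) = -3698510/129/7 = -3698510*7/129 = -25889570/129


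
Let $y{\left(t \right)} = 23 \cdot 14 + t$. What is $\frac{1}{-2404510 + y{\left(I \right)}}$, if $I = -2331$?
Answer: $- \frac{1}{2406519} \approx -4.1554 \cdot 10^{-7}$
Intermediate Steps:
$y{\left(t \right)} = 322 + t$
$\frac{1}{-2404510 + y{\left(I \right)}} = \frac{1}{-2404510 + \left(322 - 2331\right)} = \frac{1}{-2404510 - 2009} = \frac{1}{-2406519} = - \frac{1}{2406519}$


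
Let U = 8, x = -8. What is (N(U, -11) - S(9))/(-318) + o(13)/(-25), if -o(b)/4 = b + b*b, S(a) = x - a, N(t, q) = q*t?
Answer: 233279/7950 ≈ 29.343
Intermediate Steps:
S(a) = -8 - a
o(b) = -4*b - 4*b**2 (o(b) = -4*(b + b*b) = -4*(b + b**2) = -4*b - 4*b**2)
(N(U, -11) - S(9))/(-318) + o(13)/(-25) = (-11*8 - (-8 - 1*9))/(-318) - 4*13*(1 + 13)/(-25) = (-88 - (-8 - 9))*(-1/318) - 4*13*14*(-1/25) = (-88 - 1*(-17))*(-1/318) - 728*(-1/25) = (-88 + 17)*(-1/318) + 728/25 = -71*(-1/318) + 728/25 = 71/318 + 728/25 = 233279/7950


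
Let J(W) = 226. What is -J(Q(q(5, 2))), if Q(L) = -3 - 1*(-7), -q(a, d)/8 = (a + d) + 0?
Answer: -226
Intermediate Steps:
q(a, d) = -8*a - 8*d (q(a, d) = -8*((a + d) + 0) = -8*(a + d) = -8*a - 8*d)
Q(L) = 4 (Q(L) = -3 + 7 = 4)
-J(Q(q(5, 2))) = -1*226 = -226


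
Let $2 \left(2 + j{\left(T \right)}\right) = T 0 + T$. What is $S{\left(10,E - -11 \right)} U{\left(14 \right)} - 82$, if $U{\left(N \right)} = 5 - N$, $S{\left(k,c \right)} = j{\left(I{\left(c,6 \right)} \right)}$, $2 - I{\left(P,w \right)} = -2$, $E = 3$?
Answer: $-82$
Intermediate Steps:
$I{\left(P,w \right)} = 4$ ($I{\left(P,w \right)} = 2 - -2 = 2 + 2 = 4$)
$j{\left(T \right)} = -2 + \frac{T}{2}$ ($j{\left(T \right)} = -2 + \frac{T 0 + T}{2} = -2 + \frac{0 + T}{2} = -2 + \frac{T}{2}$)
$S{\left(k,c \right)} = 0$ ($S{\left(k,c \right)} = -2 + \frac{1}{2} \cdot 4 = -2 + 2 = 0$)
$S{\left(10,E - -11 \right)} U{\left(14 \right)} - 82 = 0 \left(5 - 14\right) - 82 = 0 \left(-9\right) - 82 = 0 - 82 = -82$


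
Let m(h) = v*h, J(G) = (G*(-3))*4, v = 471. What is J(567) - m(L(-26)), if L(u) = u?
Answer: 5442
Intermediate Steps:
J(G) = -12*G (J(G) = -3*G*4 = -12*G)
m(h) = 471*h
J(567) - m(L(-26)) = -12*567 - 471*(-26) = -6804 - 1*(-12246) = -6804 + 12246 = 5442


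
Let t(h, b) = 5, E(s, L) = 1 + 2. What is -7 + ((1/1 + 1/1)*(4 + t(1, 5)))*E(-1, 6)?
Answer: 47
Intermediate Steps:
E(s, L) = 3
-7 + ((1/1 + 1/1)*(4 + t(1, 5)))*E(-1, 6) = -7 + ((1/1 + 1/1)*(4 + 5))*3 = -7 + ((1*1 + 1*1)*9)*3 = -7 + ((1 + 1)*9)*3 = -7 + (2*9)*3 = -7 + 18*3 = -7 + 54 = 47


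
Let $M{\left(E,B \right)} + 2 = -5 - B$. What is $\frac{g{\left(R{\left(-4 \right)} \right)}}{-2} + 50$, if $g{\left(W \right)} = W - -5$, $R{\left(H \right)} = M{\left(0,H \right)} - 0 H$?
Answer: $49$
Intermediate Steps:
$M{\left(E,B \right)} = -7 - B$ ($M{\left(E,B \right)} = -2 - \left(5 + B\right) = -7 - B$)
$R{\left(H \right)} = -7 - H$ ($R{\left(H \right)} = \left(-7 - H\right) - 0 H = \left(-7 - H\right) - 0 = \left(-7 - H\right) + 0 = -7 - H$)
$g{\left(W \right)} = 5 + W$ ($g{\left(W \right)} = W + 5 = 5 + W$)
$\frac{g{\left(R{\left(-4 \right)} \right)}}{-2} + 50 = \frac{5 - 3}{-2} + 50 = - \frac{5 + \left(-7 + 4\right)}{2} + 50 = - \frac{5 - 3}{2} + 50 = \left(- \frac{1}{2}\right) 2 + 50 = -1 + 50 = 49$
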